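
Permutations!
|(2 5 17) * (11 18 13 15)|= 12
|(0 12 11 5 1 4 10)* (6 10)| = 8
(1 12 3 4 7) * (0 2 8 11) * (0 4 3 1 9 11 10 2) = (1 12)(2 8 10)(4 7 9 11) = [0, 12, 8, 3, 7, 5, 6, 9, 10, 11, 2, 4, 1]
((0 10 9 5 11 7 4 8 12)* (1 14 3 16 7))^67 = (0 9 11 14 16 4 12 10 5 1 3 7 8)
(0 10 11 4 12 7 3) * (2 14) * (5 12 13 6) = (0 10 11 4 13 6 5 12 7 3)(2 14) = [10, 1, 14, 0, 13, 12, 5, 3, 8, 9, 11, 4, 7, 6, 2]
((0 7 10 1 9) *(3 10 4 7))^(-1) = (0 9 1 10 3)(4 7) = ((0 3 10 1 9)(4 7))^(-1)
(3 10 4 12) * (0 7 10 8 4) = (0 7 10)(3 8 4 12) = [7, 1, 2, 8, 12, 5, 6, 10, 4, 9, 0, 11, 3]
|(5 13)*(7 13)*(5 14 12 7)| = 4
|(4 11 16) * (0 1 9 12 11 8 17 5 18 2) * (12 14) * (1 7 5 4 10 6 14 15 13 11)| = |(0 7 5 18 2)(1 9 15 13 11 16 10 6 14 12)(4 8 17)| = 30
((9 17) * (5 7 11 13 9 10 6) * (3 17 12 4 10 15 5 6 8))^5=((3 17 15 5 7 11 13 9 12 4 10 8))^5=(3 11 10 5 12 17 13 8 7 4 15 9)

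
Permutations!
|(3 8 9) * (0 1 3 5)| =|(0 1 3 8 9 5)| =6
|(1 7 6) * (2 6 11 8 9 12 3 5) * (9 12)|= 9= |(1 7 11 8 12 3 5 2 6)|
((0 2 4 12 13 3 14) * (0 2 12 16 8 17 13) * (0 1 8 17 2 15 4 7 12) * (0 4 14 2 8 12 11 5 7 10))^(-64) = (17)(5 11 7) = ((0 4 16 17 13 3 2 10)(1 12)(5 7 11)(14 15))^(-64)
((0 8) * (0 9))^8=(0 9 8)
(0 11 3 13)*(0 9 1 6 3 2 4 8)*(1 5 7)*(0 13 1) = [11, 6, 4, 1, 8, 7, 3, 0, 13, 5, 10, 2, 12, 9] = (0 11 2 4 8 13 9 5 7)(1 6 3)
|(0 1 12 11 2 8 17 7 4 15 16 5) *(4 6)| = |(0 1 12 11 2 8 17 7 6 4 15 16 5)| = 13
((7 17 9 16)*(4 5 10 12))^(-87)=(4 5 10 12)(7 17 9 16)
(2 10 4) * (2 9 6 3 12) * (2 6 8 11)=(2 10 4 9 8 11)(3 12 6)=[0, 1, 10, 12, 9, 5, 3, 7, 11, 8, 4, 2, 6]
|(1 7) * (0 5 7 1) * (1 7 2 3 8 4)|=8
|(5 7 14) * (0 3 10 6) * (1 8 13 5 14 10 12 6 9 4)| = |(14)(0 3 12 6)(1 8 13 5 7 10 9 4)| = 8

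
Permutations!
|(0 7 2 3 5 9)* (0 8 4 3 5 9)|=4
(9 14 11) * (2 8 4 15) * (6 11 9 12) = [0, 1, 8, 3, 15, 5, 11, 7, 4, 14, 10, 12, 6, 13, 9, 2] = (2 8 4 15)(6 11 12)(9 14)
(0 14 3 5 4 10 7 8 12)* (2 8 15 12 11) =(0 14 3 5 4 10 7 15 12)(2 8 11) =[14, 1, 8, 5, 10, 4, 6, 15, 11, 9, 7, 2, 0, 13, 3, 12]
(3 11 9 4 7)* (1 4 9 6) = (1 4 7 3 11 6) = [0, 4, 2, 11, 7, 5, 1, 3, 8, 9, 10, 6]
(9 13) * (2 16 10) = [0, 1, 16, 3, 4, 5, 6, 7, 8, 13, 2, 11, 12, 9, 14, 15, 10] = (2 16 10)(9 13)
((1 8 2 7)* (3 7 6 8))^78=((1 3 7)(2 6 8))^78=(8)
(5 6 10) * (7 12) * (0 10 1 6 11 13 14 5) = (0 10)(1 6)(5 11 13 14)(7 12) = [10, 6, 2, 3, 4, 11, 1, 12, 8, 9, 0, 13, 7, 14, 5]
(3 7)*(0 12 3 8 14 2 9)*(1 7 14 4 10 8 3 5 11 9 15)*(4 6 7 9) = [12, 9, 15, 14, 10, 11, 7, 3, 6, 0, 8, 4, 5, 13, 2, 1] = (0 12 5 11 4 10 8 6 7 3 14 2 15 1 9)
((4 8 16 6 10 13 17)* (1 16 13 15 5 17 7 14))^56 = ((1 16 6 10 15 5 17 4 8 13 7 14))^56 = (1 8 15)(4 10 14)(5 16 13)(6 7 17)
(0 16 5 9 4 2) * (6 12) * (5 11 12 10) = [16, 1, 0, 3, 2, 9, 10, 7, 8, 4, 5, 12, 6, 13, 14, 15, 11] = (0 16 11 12 6 10 5 9 4 2)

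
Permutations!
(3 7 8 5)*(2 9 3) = [0, 1, 9, 7, 4, 2, 6, 8, 5, 3] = (2 9 3 7 8 5)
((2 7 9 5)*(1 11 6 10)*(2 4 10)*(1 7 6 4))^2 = (1 4 7 5 11 10 9)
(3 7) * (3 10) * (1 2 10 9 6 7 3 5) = (1 2 10 5)(6 7 9) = [0, 2, 10, 3, 4, 1, 7, 9, 8, 6, 5]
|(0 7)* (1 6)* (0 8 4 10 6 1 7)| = 5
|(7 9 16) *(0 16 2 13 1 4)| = 8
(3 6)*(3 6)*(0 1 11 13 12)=(0 1 11 13 12)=[1, 11, 2, 3, 4, 5, 6, 7, 8, 9, 10, 13, 0, 12]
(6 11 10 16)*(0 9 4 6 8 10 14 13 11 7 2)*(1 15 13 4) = (0 9 1 15 13 11 14 4 6 7 2)(8 10 16) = [9, 15, 0, 3, 6, 5, 7, 2, 10, 1, 16, 14, 12, 11, 4, 13, 8]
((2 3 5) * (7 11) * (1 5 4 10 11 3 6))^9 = (1 5 2 6)(3 7 11 10 4) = ((1 5 2 6)(3 4 10 11 7))^9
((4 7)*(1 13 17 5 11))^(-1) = (1 11 5 17 13)(4 7)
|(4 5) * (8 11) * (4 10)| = 6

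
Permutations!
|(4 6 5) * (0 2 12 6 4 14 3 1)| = 8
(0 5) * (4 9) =[5, 1, 2, 3, 9, 0, 6, 7, 8, 4] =(0 5)(4 9)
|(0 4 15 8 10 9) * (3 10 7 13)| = 9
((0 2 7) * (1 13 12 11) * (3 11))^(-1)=(0 7 2)(1 11 3 12 13)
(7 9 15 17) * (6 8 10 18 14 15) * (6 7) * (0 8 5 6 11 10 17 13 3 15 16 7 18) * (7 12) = (0 8 17 11 10)(3 15 13)(5 6)(7 9 18 14 16 12) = [8, 1, 2, 15, 4, 6, 5, 9, 17, 18, 0, 10, 7, 3, 16, 13, 12, 11, 14]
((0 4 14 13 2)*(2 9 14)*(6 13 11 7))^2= (0 2 4)(6 9 11)(7 13 14)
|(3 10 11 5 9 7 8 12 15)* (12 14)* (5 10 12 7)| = |(3 12 15)(5 9)(7 8 14)(10 11)| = 6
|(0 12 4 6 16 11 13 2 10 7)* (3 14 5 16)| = 13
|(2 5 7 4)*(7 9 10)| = |(2 5 9 10 7 4)| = 6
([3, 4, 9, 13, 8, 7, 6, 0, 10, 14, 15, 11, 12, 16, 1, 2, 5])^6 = [0, 9, 10, 3, 14, 5, 6, 7, 1, 15, 4, 11, 12, 13, 2, 8, 16]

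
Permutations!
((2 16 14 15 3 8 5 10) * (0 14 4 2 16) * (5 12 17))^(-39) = (0 16 17 3)(2 10 12 15)(4 5 8 14)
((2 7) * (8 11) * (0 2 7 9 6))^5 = (0 2 9 6)(8 11)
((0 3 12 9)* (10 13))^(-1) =(0 9 12 3)(10 13)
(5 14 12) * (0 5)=[5, 1, 2, 3, 4, 14, 6, 7, 8, 9, 10, 11, 0, 13, 12]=(0 5 14 12)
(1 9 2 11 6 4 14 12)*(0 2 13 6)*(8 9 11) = (0 2 8 9 13 6 4 14 12 1 11) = [2, 11, 8, 3, 14, 5, 4, 7, 9, 13, 10, 0, 1, 6, 12]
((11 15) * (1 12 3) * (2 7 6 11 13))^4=(1 12 3)(2 15 6)(7 13 11)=((1 12 3)(2 7 6 11 15 13))^4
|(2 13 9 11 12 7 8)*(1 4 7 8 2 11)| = 6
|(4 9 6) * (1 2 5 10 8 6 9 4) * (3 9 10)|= |(1 2 5 3 9 10 8 6)|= 8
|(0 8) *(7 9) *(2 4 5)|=|(0 8)(2 4 5)(7 9)|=6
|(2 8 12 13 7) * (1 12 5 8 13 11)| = |(1 12 11)(2 13 7)(5 8)| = 6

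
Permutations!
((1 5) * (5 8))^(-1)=((1 8 5))^(-1)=(1 5 8)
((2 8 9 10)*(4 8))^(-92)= (2 9 4 10 8)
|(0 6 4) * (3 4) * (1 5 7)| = 12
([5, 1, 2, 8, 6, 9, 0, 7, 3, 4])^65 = (9)(3 8)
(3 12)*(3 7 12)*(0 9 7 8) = (0 9 7 12 8) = [9, 1, 2, 3, 4, 5, 6, 12, 0, 7, 10, 11, 8]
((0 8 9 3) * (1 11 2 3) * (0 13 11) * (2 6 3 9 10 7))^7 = ((0 8 10 7 2 9 1)(3 13 11 6))^7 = (3 6 11 13)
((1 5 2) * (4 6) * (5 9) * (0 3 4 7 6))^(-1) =(0 4 3)(1 2 5 9)(6 7)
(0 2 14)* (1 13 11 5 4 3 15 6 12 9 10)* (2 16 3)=(0 16 3 15 6 12 9 10 1 13 11 5 4 2 14)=[16, 13, 14, 15, 2, 4, 12, 7, 8, 10, 1, 5, 9, 11, 0, 6, 3]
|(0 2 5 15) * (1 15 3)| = 6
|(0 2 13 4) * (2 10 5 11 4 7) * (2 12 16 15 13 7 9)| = 35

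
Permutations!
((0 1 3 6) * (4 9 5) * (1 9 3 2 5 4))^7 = (0 4 6 9 3)(1 2 5)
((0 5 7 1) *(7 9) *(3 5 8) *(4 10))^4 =(10)(0 9 8 7 3 1 5)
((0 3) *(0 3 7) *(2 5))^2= (7)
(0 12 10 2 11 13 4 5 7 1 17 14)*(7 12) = (0 7 1 17 14)(2 11 13 4 5 12 10) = [7, 17, 11, 3, 5, 12, 6, 1, 8, 9, 2, 13, 10, 4, 0, 15, 16, 14]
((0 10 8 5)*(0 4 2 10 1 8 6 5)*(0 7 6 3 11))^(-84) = ((0 1 8 7 6 5 4 2 10 3 11))^(-84) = (0 6 10 1 5 3 8 4 11 7 2)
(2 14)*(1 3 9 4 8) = (1 3 9 4 8)(2 14) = [0, 3, 14, 9, 8, 5, 6, 7, 1, 4, 10, 11, 12, 13, 2]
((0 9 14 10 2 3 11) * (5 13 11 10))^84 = (14)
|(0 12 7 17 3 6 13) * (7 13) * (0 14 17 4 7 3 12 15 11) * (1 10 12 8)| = |(0 15 11)(1 10 12 13 14 17 8)(3 6)(4 7)| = 42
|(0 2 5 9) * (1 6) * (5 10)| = 10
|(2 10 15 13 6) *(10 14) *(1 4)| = |(1 4)(2 14 10 15 13 6)| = 6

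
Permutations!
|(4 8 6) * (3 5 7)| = |(3 5 7)(4 8 6)| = 3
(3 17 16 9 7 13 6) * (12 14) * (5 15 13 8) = [0, 1, 2, 17, 4, 15, 3, 8, 5, 7, 10, 11, 14, 6, 12, 13, 9, 16] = (3 17 16 9 7 8 5 15 13 6)(12 14)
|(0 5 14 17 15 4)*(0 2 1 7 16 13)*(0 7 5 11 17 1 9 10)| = |(0 11 17 15 4 2 9 10)(1 5 14)(7 16 13)| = 24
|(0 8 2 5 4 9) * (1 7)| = |(0 8 2 5 4 9)(1 7)| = 6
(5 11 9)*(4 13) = (4 13)(5 11 9) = [0, 1, 2, 3, 13, 11, 6, 7, 8, 5, 10, 9, 12, 4]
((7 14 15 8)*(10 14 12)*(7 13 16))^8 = (16)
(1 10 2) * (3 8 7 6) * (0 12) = (0 12)(1 10 2)(3 8 7 6) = [12, 10, 1, 8, 4, 5, 3, 6, 7, 9, 2, 11, 0]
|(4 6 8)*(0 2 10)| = 3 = |(0 2 10)(4 6 8)|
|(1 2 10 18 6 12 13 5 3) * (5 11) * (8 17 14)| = |(1 2 10 18 6 12 13 11 5 3)(8 17 14)| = 30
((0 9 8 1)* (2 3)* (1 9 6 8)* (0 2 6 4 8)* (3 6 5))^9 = (0 8 1 6 4 9 2)(3 5)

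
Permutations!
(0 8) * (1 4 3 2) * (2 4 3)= [8, 3, 1, 4, 2, 5, 6, 7, 0]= (0 8)(1 3 4 2)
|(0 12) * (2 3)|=2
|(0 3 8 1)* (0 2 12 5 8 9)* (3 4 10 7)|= |(0 4 10 7 3 9)(1 2 12 5 8)|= 30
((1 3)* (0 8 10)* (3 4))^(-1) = (0 10 8)(1 3 4)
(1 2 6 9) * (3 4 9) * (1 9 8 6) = (9)(1 2)(3 4 8 6) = [0, 2, 1, 4, 8, 5, 3, 7, 6, 9]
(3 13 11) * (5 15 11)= (3 13 5 15 11)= [0, 1, 2, 13, 4, 15, 6, 7, 8, 9, 10, 3, 12, 5, 14, 11]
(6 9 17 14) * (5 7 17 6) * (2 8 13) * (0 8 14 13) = (0 8)(2 14 5 7 17 13)(6 9) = [8, 1, 14, 3, 4, 7, 9, 17, 0, 6, 10, 11, 12, 2, 5, 15, 16, 13]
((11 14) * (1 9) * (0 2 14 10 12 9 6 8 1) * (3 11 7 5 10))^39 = ((0 2 14 7 5 10 12 9)(1 6 8)(3 11))^39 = (0 9 12 10 5 7 14 2)(3 11)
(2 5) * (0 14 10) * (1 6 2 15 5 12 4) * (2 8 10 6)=[14, 2, 12, 3, 1, 15, 8, 7, 10, 9, 0, 11, 4, 13, 6, 5]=(0 14 6 8 10)(1 2 12 4)(5 15)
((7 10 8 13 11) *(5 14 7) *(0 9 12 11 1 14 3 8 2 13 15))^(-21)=((0 9 12 11 5 3 8 15)(1 14 7 10 2 13))^(-21)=(0 11 8 9 5 15 12 3)(1 10)(2 14)(7 13)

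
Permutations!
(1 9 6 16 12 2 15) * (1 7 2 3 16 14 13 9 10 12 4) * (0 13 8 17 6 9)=(0 13)(1 10 12 3 16 4)(2 15 7)(6 14 8 17)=[13, 10, 15, 16, 1, 5, 14, 2, 17, 9, 12, 11, 3, 0, 8, 7, 4, 6]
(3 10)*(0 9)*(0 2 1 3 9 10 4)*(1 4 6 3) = (0 10 9 2 4)(3 6) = [10, 1, 4, 6, 0, 5, 3, 7, 8, 2, 9]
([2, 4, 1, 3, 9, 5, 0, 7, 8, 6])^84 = (9)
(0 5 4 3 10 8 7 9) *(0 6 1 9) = [5, 9, 2, 10, 3, 4, 1, 0, 7, 6, 8] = (0 5 4 3 10 8 7)(1 9 6)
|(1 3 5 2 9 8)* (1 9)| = |(1 3 5 2)(8 9)| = 4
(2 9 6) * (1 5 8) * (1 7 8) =(1 5)(2 9 6)(7 8) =[0, 5, 9, 3, 4, 1, 2, 8, 7, 6]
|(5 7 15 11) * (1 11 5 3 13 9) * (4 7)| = |(1 11 3 13 9)(4 7 15 5)| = 20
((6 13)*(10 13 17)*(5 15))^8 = (17)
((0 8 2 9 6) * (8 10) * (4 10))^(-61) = (0 10 2 6 4 8 9)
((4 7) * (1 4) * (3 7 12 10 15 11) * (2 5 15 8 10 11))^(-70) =(1 12 3)(2 15 5)(4 11 7)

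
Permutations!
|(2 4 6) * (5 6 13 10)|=6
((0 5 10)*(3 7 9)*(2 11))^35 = ((0 5 10)(2 11)(3 7 9))^35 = (0 10 5)(2 11)(3 9 7)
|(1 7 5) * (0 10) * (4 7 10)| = |(0 4 7 5 1 10)| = 6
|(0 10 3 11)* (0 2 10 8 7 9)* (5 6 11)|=|(0 8 7 9)(2 10 3 5 6 11)|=12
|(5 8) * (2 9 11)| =6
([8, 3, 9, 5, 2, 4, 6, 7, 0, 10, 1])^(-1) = [8, 10, 4, 1, 5, 3, 6, 7, 0, 2, 9]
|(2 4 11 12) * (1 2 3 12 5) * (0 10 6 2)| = 8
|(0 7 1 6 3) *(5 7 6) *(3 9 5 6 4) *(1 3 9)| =6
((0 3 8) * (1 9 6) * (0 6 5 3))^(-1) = ((1 9 5 3 8 6))^(-1) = (1 6 8 3 5 9)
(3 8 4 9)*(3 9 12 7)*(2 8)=[0, 1, 8, 2, 12, 5, 6, 3, 4, 9, 10, 11, 7]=(2 8 4 12 7 3)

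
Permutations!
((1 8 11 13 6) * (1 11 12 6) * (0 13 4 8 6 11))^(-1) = (0 6 1 13)(4 11 12 8)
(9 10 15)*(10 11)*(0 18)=[18, 1, 2, 3, 4, 5, 6, 7, 8, 11, 15, 10, 12, 13, 14, 9, 16, 17, 0]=(0 18)(9 11 10 15)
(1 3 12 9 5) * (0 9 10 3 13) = (0 9 5 1 13)(3 12 10) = [9, 13, 2, 12, 4, 1, 6, 7, 8, 5, 3, 11, 10, 0]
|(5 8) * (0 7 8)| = 4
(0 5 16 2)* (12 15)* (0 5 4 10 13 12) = [4, 1, 5, 3, 10, 16, 6, 7, 8, 9, 13, 11, 15, 12, 14, 0, 2] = (0 4 10 13 12 15)(2 5 16)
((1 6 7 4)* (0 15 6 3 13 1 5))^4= (0 4 6)(1 3 13)(5 7 15)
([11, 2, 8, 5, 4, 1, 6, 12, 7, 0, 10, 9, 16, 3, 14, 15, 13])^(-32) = (0 11 9)(1 12 5 7 3 8 13 2 16)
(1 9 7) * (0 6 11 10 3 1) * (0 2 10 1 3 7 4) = (0 6 11 1 9 4)(2 10 7) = [6, 9, 10, 3, 0, 5, 11, 2, 8, 4, 7, 1]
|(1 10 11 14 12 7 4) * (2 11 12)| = 15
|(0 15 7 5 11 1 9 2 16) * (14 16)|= |(0 15 7 5 11 1 9 2 14 16)|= 10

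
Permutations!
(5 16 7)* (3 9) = (3 9)(5 16 7) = [0, 1, 2, 9, 4, 16, 6, 5, 8, 3, 10, 11, 12, 13, 14, 15, 7]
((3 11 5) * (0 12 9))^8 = (0 9 12)(3 5 11)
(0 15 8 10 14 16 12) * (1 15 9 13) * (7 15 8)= (0 9 13 1 8 10 14 16 12)(7 15)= [9, 8, 2, 3, 4, 5, 6, 15, 10, 13, 14, 11, 0, 1, 16, 7, 12]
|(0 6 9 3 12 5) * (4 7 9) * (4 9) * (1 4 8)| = 12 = |(0 6 9 3 12 5)(1 4 7 8)|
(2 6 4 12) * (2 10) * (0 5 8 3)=(0 5 8 3)(2 6 4 12 10)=[5, 1, 6, 0, 12, 8, 4, 7, 3, 9, 2, 11, 10]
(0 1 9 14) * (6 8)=(0 1 9 14)(6 8)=[1, 9, 2, 3, 4, 5, 8, 7, 6, 14, 10, 11, 12, 13, 0]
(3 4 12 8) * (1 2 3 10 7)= (1 2 3 4 12 8 10 7)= [0, 2, 3, 4, 12, 5, 6, 1, 10, 9, 7, 11, 8]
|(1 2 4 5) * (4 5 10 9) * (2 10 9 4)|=6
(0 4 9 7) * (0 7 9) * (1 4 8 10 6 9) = [8, 4, 2, 3, 0, 5, 9, 7, 10, 1, 6] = (0 8 10 6 9 1 4)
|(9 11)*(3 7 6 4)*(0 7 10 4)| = 6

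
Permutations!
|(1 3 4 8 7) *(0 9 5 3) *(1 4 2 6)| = 21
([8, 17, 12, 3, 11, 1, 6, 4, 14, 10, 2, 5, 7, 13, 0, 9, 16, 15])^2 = (0 14 8)(1 15 10 12 4 5 17 9 2 7 11)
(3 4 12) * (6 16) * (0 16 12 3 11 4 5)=(0 16 6 12 11 4 3 5)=[16, 1, 2, 5, 3, 0, 12, 7, 8, 9, 10, 4, 11, 13, 14, 15, 6]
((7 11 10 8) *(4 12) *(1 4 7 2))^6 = (1 8 11 12)(2 10 7 4)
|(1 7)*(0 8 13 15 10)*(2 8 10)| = |(0 10)(1 7)(2 8 13 15)| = 4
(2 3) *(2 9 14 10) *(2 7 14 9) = (2 3)(7 14 10) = [0, 1, 3, 2, 4, 5, 6, 14, 8, 9, 7, 11, 12, 13, 10]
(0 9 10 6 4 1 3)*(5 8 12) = [9, 3, 2, 0, 1, 8, 4, 7, 12, 10, 6, 11, 5] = (0 9 10 6 4 1 3)(5 8 12)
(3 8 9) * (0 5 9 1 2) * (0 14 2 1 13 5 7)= [7, 1, 14, 8, 4, 9, 6, 0, 13, 3, 10, 11, 12, 5, 2]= (0 7)(2 14)(3 8 13 5 9)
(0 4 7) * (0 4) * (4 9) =(4 7 9) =[0, 1, 2, 3, 7, 5, 6, 9, 8, 4]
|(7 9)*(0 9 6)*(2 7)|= 5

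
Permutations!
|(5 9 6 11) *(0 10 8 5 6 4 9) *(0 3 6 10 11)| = 14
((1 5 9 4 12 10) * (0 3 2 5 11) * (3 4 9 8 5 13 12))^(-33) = ((0 4 3 2 13 12 10 1 11)(5 8))^(-33) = (0 2 10)(1 4 13)(3 12 11)(5 8)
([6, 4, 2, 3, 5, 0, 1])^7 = (0 1 5 6 4)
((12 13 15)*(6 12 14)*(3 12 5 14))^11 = (3 15 13 12)(5 6 14)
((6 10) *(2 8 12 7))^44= (12)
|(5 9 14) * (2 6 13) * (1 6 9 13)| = 10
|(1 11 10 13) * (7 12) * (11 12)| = |(1 12 7 11 10 13)| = 6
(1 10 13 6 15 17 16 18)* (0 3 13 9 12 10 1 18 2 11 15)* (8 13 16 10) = (18)(0 3 16 2 11 15 17 10 9 12 8 13 6) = [3, 1, 11, 16, 4, 5, 0, 7, 13, 12, 9, 15, 8, 6, 14, 17, 2, 10, 18]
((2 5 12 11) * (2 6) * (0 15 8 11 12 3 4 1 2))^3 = (0 11 15 6 8)(1 3 2 4 5)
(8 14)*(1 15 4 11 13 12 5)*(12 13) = (1 15 4 11 12 5)(8 14) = [0, 15, 2, 3, 11, 1, 6, 7, 14, 9, 10, 12, 5, 13, 8, 4]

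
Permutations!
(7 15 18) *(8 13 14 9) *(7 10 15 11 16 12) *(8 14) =(7 11 16 12)(8 13)(9 14)(10 15 18) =[0, 1, 2, 3, 4, 5, 6, 11, 13, 14, 15, 16, 7, 8, 9, 18, 12, 17, 10]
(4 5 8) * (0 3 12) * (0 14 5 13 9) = (0 3 12 14 5 8 4 13 9) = [3, 1, 2, 12, 13, 8, 6, 7, 4, 0, 10, 11, 14, 9, 5]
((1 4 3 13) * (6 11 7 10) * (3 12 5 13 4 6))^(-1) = ((1 6 11 7 10 3 4 12 5 13))^(-1) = (1 13 5 12 4 3 10 7 11 6)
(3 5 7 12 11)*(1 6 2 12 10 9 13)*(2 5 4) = (1 6 5 7 10 9 13)(2 12 11 3 4) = [0, 6, 12, 4, 2, 7, 5, 10, 8, 13, 9, 3, 11, 1]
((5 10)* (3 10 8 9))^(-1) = ((3 10 5 8 9))^(-1) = (3 9 8 5 10)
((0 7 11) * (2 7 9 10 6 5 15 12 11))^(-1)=(0 11 12 15 5 6 10 9)(2 7)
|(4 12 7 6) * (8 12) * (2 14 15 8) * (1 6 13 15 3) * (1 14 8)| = 18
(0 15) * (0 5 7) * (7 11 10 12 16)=(0 15 5 11 10 12 16 7)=[15, 1, 2, 3, 4, 11, 6, 0, 8, 9, 12, 10, 16, 13, 14, 5, 7]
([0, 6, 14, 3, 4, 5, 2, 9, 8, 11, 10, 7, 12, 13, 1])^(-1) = (1 14 2 6)(7 11 9)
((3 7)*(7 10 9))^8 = (10)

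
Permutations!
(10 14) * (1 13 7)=(1 13 7)(10 14)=[0, 13, 2, 3, 4, 5, 6, 1, 8, 9, 14, 11, 12, 7, 10]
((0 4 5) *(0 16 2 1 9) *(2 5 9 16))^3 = (1 2 5 16)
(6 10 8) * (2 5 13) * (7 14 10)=(2 5 13)(6 7 14 10 8)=[0, 1, 5, 3, 4, 13, 7, 14, 6, 9, 8, 11, 12, 2, 10]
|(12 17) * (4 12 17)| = 2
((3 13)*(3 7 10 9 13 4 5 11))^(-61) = ((3 4 5 11)(7 10 9 13))^(-61) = (3 11 5 4)(7 13 9 10)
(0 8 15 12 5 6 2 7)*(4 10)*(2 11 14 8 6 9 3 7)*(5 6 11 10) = (0 11 14 8 15 12 6 10 4 5 9 3 7) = [11, 1, 2, 7, 5, 9, 10, 0, 15, 3, 4, 14, 6, 13, 8, 12]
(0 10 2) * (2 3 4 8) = (0 10 3 4 8 2) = [10, 1, 0, 4, 8, 5, 6, 7, 2, 9, 3]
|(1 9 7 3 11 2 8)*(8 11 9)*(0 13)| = 6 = |(0 13)(1 8)(2 11)(3 9 7)|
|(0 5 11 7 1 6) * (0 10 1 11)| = 6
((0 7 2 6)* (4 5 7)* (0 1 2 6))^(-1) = ((0 4 5 7 6 1 2))^(-1) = (0 2 1 6 7 5 4)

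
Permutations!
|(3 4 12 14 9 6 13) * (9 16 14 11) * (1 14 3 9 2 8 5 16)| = 24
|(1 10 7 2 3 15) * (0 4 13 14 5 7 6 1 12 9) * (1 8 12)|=15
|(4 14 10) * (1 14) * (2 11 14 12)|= 7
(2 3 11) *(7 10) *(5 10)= (2 3 11)(5 10 7)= [0, 1, 3, 11, 4, 10, 6, 5, 8, 9, 7, 2]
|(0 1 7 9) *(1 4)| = |(0 4 1 7 9)| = 5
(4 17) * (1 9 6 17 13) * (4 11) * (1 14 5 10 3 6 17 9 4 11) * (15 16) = (1 4 13 14 5 10 3 6 9 17)(15 16) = [0, 4, 2, 6, 13, 10, 9, 7, 8, 17, 3, 11, 12, 14, 5, 16, 15, 1]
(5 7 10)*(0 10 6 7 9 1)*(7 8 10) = [7, 0, 2, 3, 4, 9, 8, 6, 10, 1, 5] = (0 7 6 8 10 5 9 1)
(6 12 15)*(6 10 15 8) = (6 12 8)(10 15) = [0, 1, 2, 3, 4, 5, 12, 7, 6, 9, 15, 11, 8, 13, 14, 10]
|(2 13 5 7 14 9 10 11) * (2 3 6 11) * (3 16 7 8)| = |(2 13 5 8 3 6 11 16 7 14 9 10)| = 12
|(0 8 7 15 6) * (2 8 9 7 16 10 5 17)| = 30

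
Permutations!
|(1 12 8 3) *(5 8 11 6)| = |(1 12 11 6 5 8 3)| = 7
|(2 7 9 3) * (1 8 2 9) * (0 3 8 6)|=8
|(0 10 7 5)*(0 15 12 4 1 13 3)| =|(0 10 7 5 15 12 4 1 13 3)| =10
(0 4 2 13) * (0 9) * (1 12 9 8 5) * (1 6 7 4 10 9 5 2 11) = (0 10 9)(1 12 5 6 7 4 11)(2 13 8) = [10, 12, 13, 3, 11, 6, 7, 4, 2, 0, 9, 1, 5, 8]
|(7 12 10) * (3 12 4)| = |(3 12 10 7 4)| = 5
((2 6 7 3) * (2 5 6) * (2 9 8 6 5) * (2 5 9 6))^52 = ((2 6 7 3 5 9 8))^52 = (2 3 8 7 9 6 5)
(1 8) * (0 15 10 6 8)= (0 15 10 6 8 1)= [15, 0, 2, 3, 4, 5, 8, 7, 1, 9, 6, 11, 12, 13, 14, 10]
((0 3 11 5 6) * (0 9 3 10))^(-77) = ((0 10)(3 11 5 6 9))^(-77) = (0 10)(3 6 11 9 5)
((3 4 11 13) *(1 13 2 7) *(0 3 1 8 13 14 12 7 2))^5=((0 3 4 11)(1 14 12 7 8 13))^5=(0 3 4 11)(1 13 8 7 12 14)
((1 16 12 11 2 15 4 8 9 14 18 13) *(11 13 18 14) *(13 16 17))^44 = (18)(1 13 17)(2 4 9)(8 11 15)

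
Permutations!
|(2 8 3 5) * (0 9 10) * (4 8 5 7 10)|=14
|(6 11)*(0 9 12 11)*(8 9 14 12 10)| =|(0 14 12 11 6)(8 9 10)| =15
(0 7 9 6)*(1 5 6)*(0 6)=(0 7 9 1 5)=[7, 5, 2, 3, 4, 0, 6, 9, 8, 1]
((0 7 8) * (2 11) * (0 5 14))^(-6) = (0 14 5 8 7)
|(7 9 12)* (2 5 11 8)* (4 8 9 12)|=6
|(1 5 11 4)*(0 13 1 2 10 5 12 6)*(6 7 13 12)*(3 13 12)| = |(0 3 13 1 6)(2 10 5 11 4)(7 12)| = 10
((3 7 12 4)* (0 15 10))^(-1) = (0 10 15)(3 4 12 7)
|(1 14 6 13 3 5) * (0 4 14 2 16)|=10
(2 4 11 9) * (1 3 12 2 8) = (1 3 12 2 4 11 9 8) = [0, 3, 4, 12, 11, 5, 6, 7, 1, 8, 10, 9, 2]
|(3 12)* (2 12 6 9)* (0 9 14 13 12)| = |(0 9 2)(3 6 14 13 12)| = 15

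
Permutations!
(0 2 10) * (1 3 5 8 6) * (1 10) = [2, 3, 1, 5, 4, 8, 10, 7, 6, 9, 0] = (0 2 1 3 5 8 6 10)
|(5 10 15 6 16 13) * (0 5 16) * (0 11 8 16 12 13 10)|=|(0 5)(6 11 8 16 10 15)(12 13)|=6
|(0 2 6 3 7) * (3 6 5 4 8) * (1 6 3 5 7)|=|(0 2 7)(1 6 3)(4 8 5)|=3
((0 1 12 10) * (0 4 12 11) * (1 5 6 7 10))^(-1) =((0 5 6 7 10 4 12 1 11))^(-1) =(0 11 1 12 4 10 7 6 5)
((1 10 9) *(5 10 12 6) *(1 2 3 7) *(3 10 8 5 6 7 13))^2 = (13)(1 7 12)(2 9 10)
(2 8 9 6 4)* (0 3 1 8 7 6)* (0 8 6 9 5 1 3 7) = (0 7 9 8 5 1 6 4 2) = [7, 6, 0, 3, 2, 1, 4, 9, 5, 8]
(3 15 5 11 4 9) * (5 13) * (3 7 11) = (3 15 13 5)(4 9 7 11) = [0, 1, 2, 15, 9, 3, 6, 11, 8, 7, 10, 4, 12, 5, 14, 13]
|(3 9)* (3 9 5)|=|(9)(3 5)|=2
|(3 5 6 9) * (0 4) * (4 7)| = |(0 7 4)(3 5 6 9)| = 12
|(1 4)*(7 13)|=|(1 4)(7 13)|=2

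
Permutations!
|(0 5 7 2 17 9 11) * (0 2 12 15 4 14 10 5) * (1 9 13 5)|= 13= |(1 9 11 2 17 13 5 7 12 15 4 14 10)|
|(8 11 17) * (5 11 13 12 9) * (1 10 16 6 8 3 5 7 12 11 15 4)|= |(1 10 16 6 8 13 11 17 3 5 15 4)(7 12 9)|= 12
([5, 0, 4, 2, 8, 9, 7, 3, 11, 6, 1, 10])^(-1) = [1, 10, 3, 7, 2, 0, 9, 6, 4, 5, 11, 8]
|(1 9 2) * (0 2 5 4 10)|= 7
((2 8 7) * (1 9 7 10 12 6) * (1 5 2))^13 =((1 9 7)(2 8 10 12 6 5))^13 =(1 9 7)(2 8 10 12 6 5)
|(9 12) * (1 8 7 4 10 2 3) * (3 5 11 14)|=|(1 8 7 4 10 2 5 11 14 3)(9 12)|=10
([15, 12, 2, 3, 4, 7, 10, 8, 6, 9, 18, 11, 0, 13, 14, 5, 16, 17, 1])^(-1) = (0 12 1 18 10 6 8 7 5 15)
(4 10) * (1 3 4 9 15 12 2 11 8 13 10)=[0, 3, 11, 4, 1, 5, 6, 7, 13, 15, 9, 8, 2, 10, 14, 12]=(1 3 4)(2 11 8 13 10 9 15 12)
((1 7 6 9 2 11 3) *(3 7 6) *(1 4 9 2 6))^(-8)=((2 11 7 3 4 9 6))^(-8)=(2 6 9 4 3 7 11)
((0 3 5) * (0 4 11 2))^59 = (0 2 11 4 5 3)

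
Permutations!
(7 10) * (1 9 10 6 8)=(1 9 10 7 6 8)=[0, 9, 2, 3, 4, 5, 8, 6, 1, 10, 7]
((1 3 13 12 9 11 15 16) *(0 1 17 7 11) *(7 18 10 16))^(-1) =(0 9 12 13 3 1)(7 15 11)(10 18 17 16)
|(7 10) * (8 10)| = 3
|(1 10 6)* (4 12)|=6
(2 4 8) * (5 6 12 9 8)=(2 4 5 6 12 9 8)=[0, 1, 4, 3, 5, 6, 12, 7, 2, 8, 10, 11, 9]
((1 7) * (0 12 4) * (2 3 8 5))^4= ((0 12 4)(1 7)(2 3 8 5))^4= (0 12 4)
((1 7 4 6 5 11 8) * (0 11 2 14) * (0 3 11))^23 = (1 6 14 8 4 2 11 7 5 3)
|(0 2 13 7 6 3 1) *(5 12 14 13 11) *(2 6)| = 28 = |(0 6 3 1)(2 11 5 12 14 13 7)|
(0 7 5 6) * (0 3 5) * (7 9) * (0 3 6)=(0 9 7 3 5)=[9, 1, 2, 5, 4, 0, 6, 3, 8, 7]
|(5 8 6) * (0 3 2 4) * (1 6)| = |(0 3 2 4)(1 6 5 8)| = 4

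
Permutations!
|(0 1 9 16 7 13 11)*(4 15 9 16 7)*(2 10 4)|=|(0 1 16 2 10 4 15 9 7 13 11)|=11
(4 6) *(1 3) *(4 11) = (1 3)(4 6 11) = [0, 3, 2, 1, 6, 5, 11, 7, 8, 9, 10, 4]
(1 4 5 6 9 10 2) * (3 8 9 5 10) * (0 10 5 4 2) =(0 10)(1 2)(3 8 9)(4 5 6) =[10, 2, 1, 8, 5, 6, 4, 7, 9, 3, 0]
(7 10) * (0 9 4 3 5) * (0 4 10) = (0 9 10 7)(3 5 4) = [9, 1, 2, 5, 3, 4, 6, 0, 8, 10, 7]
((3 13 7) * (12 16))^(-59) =(3 13 7)(12 16) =((3 13 7)(12 16))^(-59)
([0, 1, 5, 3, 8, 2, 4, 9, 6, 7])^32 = (9)(4 6 8)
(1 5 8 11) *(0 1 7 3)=(0 1 5 8 11 7 3)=[1, 5, 2, 0, 4, 8, 6, 3, 11, 9, 10, 7]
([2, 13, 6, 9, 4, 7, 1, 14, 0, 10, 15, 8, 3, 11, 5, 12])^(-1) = [8, 6, 0, 12, 4, 14, 2, 5, 11, 3, 9, 13, 15, 1, 7, 10]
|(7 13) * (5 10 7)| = 4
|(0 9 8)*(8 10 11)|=5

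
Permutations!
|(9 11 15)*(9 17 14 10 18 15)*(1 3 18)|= |(1 3 18 15 17 14 10)(9 11)|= 14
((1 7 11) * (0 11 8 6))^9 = ((0 11 1 7 8 6))^9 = (0 7)(1 6)(8 11)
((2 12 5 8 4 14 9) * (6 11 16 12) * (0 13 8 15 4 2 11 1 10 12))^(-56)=(0 6 5 9 13 1 15 11 8 10 4 16 2 12 14)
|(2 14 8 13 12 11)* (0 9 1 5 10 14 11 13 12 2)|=|(0 9 1 5 10 14 8 12 13 2 11)|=11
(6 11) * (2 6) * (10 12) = (2 6 11)(10 12) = [0, 1, 6, 3, 4, 5, 11, 7, 8, 9, 12, 2, 10]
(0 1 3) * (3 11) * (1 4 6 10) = [4, 11, 2, 0, 6, 5, 10, 7, 8, 9, 1, 3] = (0 4 6 10 1 11 3)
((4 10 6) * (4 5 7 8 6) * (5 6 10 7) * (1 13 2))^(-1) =((1 13 2)(4 7 8 10))^(-1) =(1 2 13)(4 10 8 7)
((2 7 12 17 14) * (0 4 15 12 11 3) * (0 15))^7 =(0 4)(2 14 17 12 15 3 11 7)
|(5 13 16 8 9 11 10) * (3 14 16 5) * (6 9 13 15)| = |(3 14 16 8 13 5 15 6 9 11 10)| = 11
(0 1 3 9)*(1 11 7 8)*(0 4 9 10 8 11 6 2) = (0 6 2)(1 3 10 8)(4 9)(7 11) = [6, 3, 0, 10, 9, 5, 2, 11, 1, 4, 8, 7]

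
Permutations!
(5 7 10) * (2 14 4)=(2 14 4)(5 7 10)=[0, 1, 14, 3, 2, 7, 6, 10, 8, 9, 5, 11, 12, 13, 4]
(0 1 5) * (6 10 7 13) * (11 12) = (0 1 5)(6 10 7 13)(11 12) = [1, 5, 2, 3, 4, 0, 10, 13, 8, 9, 7, 12, 11, 6]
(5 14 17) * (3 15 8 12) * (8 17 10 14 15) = [0, 1, 2, 8, 4, 15, 6, 7, 12, 9, 14, 11, 3, 13, 10, 17, 16, 5] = (3 8 12)(5 15 17)(10 14)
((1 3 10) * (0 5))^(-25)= (0 5)(1 10 3)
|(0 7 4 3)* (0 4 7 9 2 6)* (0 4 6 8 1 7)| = |(0 9 2 8 1 7)(3 6 4)| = 6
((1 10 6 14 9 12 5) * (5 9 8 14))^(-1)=((1 10 6 5)(8 14)(9 12))^(-1)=(1 5 6 10)(8 14)(9 12)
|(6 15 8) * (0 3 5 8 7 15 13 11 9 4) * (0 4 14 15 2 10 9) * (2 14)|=21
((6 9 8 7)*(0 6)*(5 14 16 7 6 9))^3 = ((0 9 8 6 5 14 16 7))^3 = (0 6 16 9 5 7 8 14)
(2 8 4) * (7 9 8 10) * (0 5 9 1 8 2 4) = (0 5 9 2 10 7 1 8) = [5, 8, 10, 3, 4, 9, 6, 1, 0, 2, 7]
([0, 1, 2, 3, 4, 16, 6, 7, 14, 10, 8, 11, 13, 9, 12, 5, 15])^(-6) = (16)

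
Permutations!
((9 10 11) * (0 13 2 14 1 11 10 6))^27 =((0 13 2 14 1 11 9 6))^27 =(0 14 9 13 1 6 2 11)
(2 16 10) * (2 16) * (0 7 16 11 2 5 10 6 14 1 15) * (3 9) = [7, 15, 5, 9, 4, 10, 14, 16, 8, 3, 11, 2, 12, 13, 1, 0, 6] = (0 7 16 6 14 1 15)(2 5 10 11)(3 9)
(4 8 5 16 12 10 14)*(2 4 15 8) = (2 4)(5 16 12 10 14 15 8) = [0, 1, 4, 3, 2, 16, 6, 7, 5, 9, 14, 11, 10, 13, 15, 8, 12]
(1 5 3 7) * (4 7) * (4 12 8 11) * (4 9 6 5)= (1 4 7)(3 12 8 11 9 6 5)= [0, 4, 2, 12, 7, 3, 5, 1, 11, 6, 10, 9, 8]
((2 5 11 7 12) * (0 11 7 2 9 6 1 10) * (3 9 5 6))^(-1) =((0 11 2 6 1 10)(3 9)(5 7 12))^(-1) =(0 10 1 6 2 11)(3 9)(5 12 7)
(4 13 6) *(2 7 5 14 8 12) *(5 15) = (2 7 15 5 14 8 12)(4 13 6) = [0, 1, 7, 3, 13, 14, 4, 15, 12, 9, 10, 11, 2, 6, 8, 5]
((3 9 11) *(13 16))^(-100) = (16)(3 11 9)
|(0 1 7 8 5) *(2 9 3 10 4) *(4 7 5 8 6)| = 21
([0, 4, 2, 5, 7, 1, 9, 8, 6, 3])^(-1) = [0, 5, 2, 9, 1, 3, 8, 4, 7, 6]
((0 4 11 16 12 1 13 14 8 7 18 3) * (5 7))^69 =(0 12 8 3 16 14 18 11 13 7 4 1 5)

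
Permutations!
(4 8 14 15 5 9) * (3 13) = (3 13)(4 8 14 15 5 9) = [0, 1, 2, 13, 8, 9, 6, 7, 14, 4, 10, 11, 12, 3, 15, 5]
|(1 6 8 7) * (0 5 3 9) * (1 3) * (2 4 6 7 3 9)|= 5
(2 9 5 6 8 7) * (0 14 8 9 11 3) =(0 14 8 7 2 11 3)(5 6 9) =[14, 1, 11, 0, 4, 6, 9, 2, 7, 5, 10, 3, 12, 13, 8]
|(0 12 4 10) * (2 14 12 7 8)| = |(0 7 8 2 14 12 4 10)| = 8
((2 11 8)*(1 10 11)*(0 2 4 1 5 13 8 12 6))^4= (0 8 11 2 4 12 5 1 6 13 10)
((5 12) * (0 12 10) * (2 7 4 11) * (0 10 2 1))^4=(0 7)(1 2)(4 12)(5 11)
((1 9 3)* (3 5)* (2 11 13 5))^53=(1 13 9 5 2 3 11)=((1 9 2 11 13 5 3))^53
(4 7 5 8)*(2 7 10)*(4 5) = (2 7 4 10)(5 8) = [0, 1, 7, 3, 10, 8, 6, 4, 5, 9, 2]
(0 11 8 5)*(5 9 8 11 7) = (11)(0 7 5)(8 9) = [7, 1, 2, 3, 4, 0, 6, 5, 9, 8, 10, 11]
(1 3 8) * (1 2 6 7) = [0, 3, 6, 8, 4, 5, 7, 1, 2] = (1 3 8 2 6 7)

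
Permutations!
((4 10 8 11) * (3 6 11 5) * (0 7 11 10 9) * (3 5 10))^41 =((0 7 11 4 9)(3 6)(8 10))^41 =(0 7 11 4 9)(3 6)(8 10)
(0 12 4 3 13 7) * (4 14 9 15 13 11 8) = (0 12 14 9 15 13 7)(3 11 8 4) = [12, 1, 2, 11, 3, 5, 6, 0, 4, 15, 10, 8, 14, 7, 9, 13]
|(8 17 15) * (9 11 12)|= 3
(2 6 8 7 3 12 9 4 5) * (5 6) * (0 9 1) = [9, 0, 5, 12, 6, 2, 8, 3, 7, 4, 10, 11, 1] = (0 9 4 6 8 7 3 12 1)(2 5)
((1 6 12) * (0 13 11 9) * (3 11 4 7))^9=((0 13 4 7 3 11 9)(1 6 12))^9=(0 4 3 9 13 7 11)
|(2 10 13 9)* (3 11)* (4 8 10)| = 6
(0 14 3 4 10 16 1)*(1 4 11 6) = (0 14 3 11 6 1)(4 10 16) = [14, 0, 2, 11, 10, 5, 1, 7, 8, 9, 16, 6, 12, 13, 3, 15, 4]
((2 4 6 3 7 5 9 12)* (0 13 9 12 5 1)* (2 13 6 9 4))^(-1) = (0 1 7 3 6)(4 13 12 5 9)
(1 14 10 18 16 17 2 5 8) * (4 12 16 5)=(1 14 10 18 5 8)(2 4 12 16 17)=[0, 14, 4, 3, 12, 8, 6, 7, 1, 9, 18, 11, 16, 13, 10, 15, 17, 2, 5]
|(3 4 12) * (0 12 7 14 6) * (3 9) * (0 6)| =7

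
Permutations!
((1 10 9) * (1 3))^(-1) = (1 3 9 10)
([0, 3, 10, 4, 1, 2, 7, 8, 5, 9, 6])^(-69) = (2 7)(5 6)(8 10)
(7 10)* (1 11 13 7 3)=(1 11 13 7 10 3)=[0, 11, 2, 1, 4, 5, 6, 10, 8, 9, 3, 13, 12, 7]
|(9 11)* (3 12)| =|(3 12)(9 11)| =2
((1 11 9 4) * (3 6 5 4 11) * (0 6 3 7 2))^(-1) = (0 2 7 1 4 5 6)(9 11) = ((0 6 5 4 1 7 2)(9 11))^(-1)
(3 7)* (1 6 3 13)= (1 6 3 7 13)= [0, 6, 2, 7, 4, 5, 3, 13, 8, 9, 10, 11, 12, 1]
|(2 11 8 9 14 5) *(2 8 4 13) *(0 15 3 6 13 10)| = |(0 15 3 6 13 2 11 4 10)(5 8 9 14)| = 36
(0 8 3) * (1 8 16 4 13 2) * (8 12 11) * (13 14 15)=(0 16 4 14 15 13 2 1 12 11 8 3)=[16, 12, 1, 0, 14, 5, 6, 7, 3, 9, 10, 8, 11, 2, 15, 13, 4]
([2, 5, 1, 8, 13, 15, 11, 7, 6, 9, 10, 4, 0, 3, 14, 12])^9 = (0 5)(1 12)(2 15)(3 11)(4 8)(6 13)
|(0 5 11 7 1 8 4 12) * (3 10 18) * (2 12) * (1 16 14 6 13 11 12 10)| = 42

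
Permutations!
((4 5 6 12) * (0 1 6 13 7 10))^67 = (0 4 10 12 7 6 13 1 5)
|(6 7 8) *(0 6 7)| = 2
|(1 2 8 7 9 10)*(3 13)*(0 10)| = |(0 10 1 2 8 7 9)(3 13)| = 14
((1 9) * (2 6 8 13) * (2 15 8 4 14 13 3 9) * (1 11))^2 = ((1 2 6 4 14 13 15 8 3 9 11))^2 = (1 6 14 15 3 11 2 4 13 8 9)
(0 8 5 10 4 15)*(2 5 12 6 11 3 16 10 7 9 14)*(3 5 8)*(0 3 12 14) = (0 12 6 11 5 7 9)(2 8 14)(3 16 10 4 15) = [12, 1, 8, 16, 15, 7, 11, 9, 14, 0, 4, 5, 6, 13, 2, 3, 10]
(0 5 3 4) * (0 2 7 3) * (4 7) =(0 5)(2 4)(3 7) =[5, 1, 4, 7, 2, 0, 6, 3]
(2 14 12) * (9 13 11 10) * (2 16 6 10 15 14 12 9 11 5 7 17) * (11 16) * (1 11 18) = (1 11 15 14 9 13 5 7 17 2 12 18)(6 10 16) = [0, 11, 12, 3, 4, 7, 10, 17, 8, 13, 16, 15, 18, 5, 9, 14, 6, 2, 1]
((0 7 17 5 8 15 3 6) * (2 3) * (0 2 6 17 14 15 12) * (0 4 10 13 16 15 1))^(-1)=(0 1 14 7)(2 6 15 16 13 10 4 12 8 5 17 3)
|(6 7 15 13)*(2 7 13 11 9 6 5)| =8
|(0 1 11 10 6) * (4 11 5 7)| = 8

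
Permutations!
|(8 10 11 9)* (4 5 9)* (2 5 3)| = |(2 5 9 8 10 11 4 3)| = 8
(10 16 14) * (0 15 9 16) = (0 15 9 16 14 10) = [15, 1, 2, 3, 4, 5, 6, 7, 8, 16, 0, 11, 12, 13, 10, 9, 14]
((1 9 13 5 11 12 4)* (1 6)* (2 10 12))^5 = (1 2)(4 5)(6 11)(9 10)(12 13) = ((1 9 13 5 11 2 10 12 4 6))^5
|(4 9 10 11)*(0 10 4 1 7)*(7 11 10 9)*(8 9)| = |(0 8 9 4 7)(1 11)| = 10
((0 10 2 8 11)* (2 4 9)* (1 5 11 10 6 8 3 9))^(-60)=(0 4)(1 6)(5 8)(10 11)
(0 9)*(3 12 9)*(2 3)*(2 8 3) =(0 8 3 12 9) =[8, 1, 2, 12, 4, 5, 6, 7, 3, 0, 10, 11, 9]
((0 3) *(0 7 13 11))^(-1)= (0 11 13 7 3)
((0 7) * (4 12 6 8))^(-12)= (12)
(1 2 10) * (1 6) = [0, 2, 10, 3, 4, 5, 1, 7, 8, 9, 6] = (1 2 10 6)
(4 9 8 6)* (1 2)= (1 2)(4 9 8 6)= [0, 2, 1, 3, 9, 5, 4, 7, 6, 8]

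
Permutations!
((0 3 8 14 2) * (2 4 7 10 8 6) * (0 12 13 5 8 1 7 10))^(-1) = ((0 3 6 2 12 13 5 8 14 4 10 1 7))^(-1) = (0 7 1 10 4 14 8 5 13 12 2 6 3)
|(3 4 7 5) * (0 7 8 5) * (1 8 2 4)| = |(0 7)(1 8 5 3)(2 4)| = 4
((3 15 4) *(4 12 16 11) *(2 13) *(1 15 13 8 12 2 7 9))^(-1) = ((1 15 2 8 12 16 11 4 3 13 7 9))^(-1) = (1 9 7 13 3 4 11 16 12 8 2 15)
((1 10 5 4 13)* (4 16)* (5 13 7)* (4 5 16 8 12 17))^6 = (4 17 12 8 5 16 7)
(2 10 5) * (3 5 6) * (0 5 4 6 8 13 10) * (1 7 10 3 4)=(0 5 2)(1 7 10 8 13 3)(4 6)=[5, 7, 0, 1, 6, 2, 4, 10, 13, 9, 8, 11, 12, 3]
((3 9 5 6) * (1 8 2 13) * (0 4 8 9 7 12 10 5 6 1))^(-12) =(0 2 4 13 8)(1 7)(3 5)(6 10)(9 12) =((0 4 8 2 13)(1 9 6 3 7 12 10 5))^(-12)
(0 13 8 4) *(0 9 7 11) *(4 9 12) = (0 13 8 9 7 11)(4 12) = [13, 1, 2, 3, 12, 5, 6, 11, 9, 7, 10, 0, 4, 8]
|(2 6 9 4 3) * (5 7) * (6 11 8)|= |(2 11 8 6 9 4 3)(5 7)|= 14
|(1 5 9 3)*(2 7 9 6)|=7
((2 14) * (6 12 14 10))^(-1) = (2 14 12 6 10)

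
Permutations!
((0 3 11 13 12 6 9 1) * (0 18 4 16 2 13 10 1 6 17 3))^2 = ((1 18 4 16 2 13 12 17 3 11 10)(6 9))^2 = (1 4 2 12 3 10 18 16 13 17 11)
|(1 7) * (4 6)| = |(1 7)(4 6)| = 2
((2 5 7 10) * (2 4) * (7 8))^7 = ((2 5 8 7 10 4))^7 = (2 5 8 7 10 4)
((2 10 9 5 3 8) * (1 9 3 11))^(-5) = (1 11 5 9)(2 8 3 10)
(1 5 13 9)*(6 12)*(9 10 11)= (1 5 13 10 11 9)(6 12)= [0, 5, 2, 3, 4, 13, 12, 7, 8, 1, 11, 9, 6, 10]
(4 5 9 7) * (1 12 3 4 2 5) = (1 12 3 4)(2 5 9 7) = [0, 12, 5, 4, 1, 9, 6, 2, 8, 7, 10, 11, 3]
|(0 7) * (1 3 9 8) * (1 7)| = 6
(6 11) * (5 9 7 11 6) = [0, 1, 2, 3, 4, 9, 6, 11, 8, 7, 10, 5] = (5 9 7 11)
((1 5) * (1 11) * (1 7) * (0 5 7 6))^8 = (11)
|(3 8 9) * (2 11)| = |(2 11)(3 8 9)| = 6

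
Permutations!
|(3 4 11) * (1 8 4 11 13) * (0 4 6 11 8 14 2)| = |(0 4 13 1 14 2)(3 8 6 11)| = 12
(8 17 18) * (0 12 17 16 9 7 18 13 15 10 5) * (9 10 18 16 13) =[12, 1, 2, 3, 4, 0, 6, 16, 13, 7, 5, 11, 17, 15, 14, 18, 10, 9, 8] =(0 12 17 9 7 16 10 5)(8 13 15 18)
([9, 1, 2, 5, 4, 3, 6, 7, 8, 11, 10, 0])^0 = (11)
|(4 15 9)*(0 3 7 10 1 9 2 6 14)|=11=|(0 3 7 10 1 9 4 15 2 6 14)|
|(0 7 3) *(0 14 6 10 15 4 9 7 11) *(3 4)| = |(0 11)(3 14 6 10 15)(4 9 7)| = 30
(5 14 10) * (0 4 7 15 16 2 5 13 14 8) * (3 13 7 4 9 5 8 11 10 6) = [9, 1, 8, 13, 4, 11, 3, 15, 0, 5, 7, 10, 12, 14, 6, 16, 2] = (0 9 5 11 10 7 15 16 2 8)(3 13 14 6)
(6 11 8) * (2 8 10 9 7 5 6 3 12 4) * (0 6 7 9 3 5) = (0 6 11 10 3 12 4 2 8 5 7) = [6, 1, 8, 12, 2, 7, 11, 0, 5, 9, 3, 10, 4]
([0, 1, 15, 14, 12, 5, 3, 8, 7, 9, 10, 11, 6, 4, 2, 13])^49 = [0, 1, 15, 14, 12, 5, 3, 8, 7, 9, 10, 11, 6, 4, 2, 13]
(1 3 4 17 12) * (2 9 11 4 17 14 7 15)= (1 3 17 12)(2 9 11 4 14 7 15)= [0, 3, 9, 17, 14, 5, 6, 15, 8, 11, 10, 4, 1, 13, 7, 2, 16, 12]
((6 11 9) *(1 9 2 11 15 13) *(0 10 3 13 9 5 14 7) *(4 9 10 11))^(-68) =(0 2 9 15 3 1 14)(4 6 10 13 5 7 11)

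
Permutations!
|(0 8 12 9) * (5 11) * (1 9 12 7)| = |(12)(0 8 7 1 9)(5 11)| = 10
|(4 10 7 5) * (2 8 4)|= 6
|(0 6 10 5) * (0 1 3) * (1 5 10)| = |(10)(0 6 1 3)| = 4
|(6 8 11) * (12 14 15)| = |(6 8 11)(12 14 15)| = 3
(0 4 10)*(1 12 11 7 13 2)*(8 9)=(0 4 10)(1 12 11 7 13 2)(8 9)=[4, 12, 1, 3, 10, 5, 6, 13, 9, 8, 0, 7, 11, 2]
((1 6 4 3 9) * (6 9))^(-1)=(1 9)(3 4 6)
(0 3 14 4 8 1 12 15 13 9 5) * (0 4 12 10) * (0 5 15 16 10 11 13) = (0 3 14 12 16 10 5 4 8 1 11 13 9 15) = [3, 11, 2, 14, 8, 4, 6, 7, 1, 15, 5, 13, 16, 9, 12, 0, 10]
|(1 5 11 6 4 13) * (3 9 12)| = |(1 5 11 6 4 13)(3 9 12)| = 6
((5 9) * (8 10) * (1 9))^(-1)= (1 5 9)(8 10)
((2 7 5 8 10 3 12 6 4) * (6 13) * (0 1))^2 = (2 5 10 12 6)(3 13 4 7 8)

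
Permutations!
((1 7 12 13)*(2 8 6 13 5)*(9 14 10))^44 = ((1 7 12 5 2 8 6 13)(9 14 10))^44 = (1 2)(5 13)(6 12)(7 8)(9 10 14)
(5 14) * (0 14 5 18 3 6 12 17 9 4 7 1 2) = [14, 2, 0, 6, 7, 5, 12, 1, 8, 4, 10, 11, 17, 13, 18, 15, 16, 9, 3] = (0 14 18 3 6 12 17 9 4 7 1 2)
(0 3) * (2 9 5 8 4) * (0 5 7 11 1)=[3, 0, 9, 5, 2, 8, 6, 11, 4, 7, 10, 1]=(0 3 5 8 4 2 9 7 11 1)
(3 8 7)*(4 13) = (3 8 7)(4 13) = [0, 1, 2, 8, 13, 5, 6, 3, 7, 9, 10, 11, 12, 4]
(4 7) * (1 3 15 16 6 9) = (1 3 15 16 6 9)(4 7) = [0, 3, 2, 15, 7, 5, 9, 4, 8, 1, 10, 11, 12, 13, 14, 16, 6]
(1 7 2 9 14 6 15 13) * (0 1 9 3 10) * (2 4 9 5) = (0 1 7 4 9 14 6 15 13 5 2 3 10) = [1, 7, 3, 10, 9, 2, 15, 4, 8, 14, 0, 11, 12, 5, 6, 13]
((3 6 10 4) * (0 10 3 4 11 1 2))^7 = (0 11 2 10 1)(3 6)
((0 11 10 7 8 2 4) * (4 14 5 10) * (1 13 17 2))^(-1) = ((0 11 4)(1 13 17 2 14 5 10 7 8))^(-1) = (0 4 11)(1 8 7 10 5 14 2 17 13)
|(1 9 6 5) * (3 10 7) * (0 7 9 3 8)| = 6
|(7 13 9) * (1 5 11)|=3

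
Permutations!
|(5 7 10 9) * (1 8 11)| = |(1 8 11)(5 7 10 9)| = 12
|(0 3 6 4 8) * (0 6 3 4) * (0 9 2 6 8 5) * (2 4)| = |(0 2 6 9 4 5)| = 6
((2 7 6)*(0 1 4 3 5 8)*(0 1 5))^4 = (0 4 8)(1 5 3)(2 7 6)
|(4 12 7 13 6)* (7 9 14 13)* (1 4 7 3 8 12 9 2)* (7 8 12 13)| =24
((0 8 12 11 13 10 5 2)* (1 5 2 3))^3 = ((0 8 12 11 13 10 2)(1 5 3))^3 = (0 11 2 12 10 8 13)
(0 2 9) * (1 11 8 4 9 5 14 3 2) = (0 1 11 8 4 9)(2 5 14 3) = [1, 11, 5, 2, 9, 14, 6, 7, 4, 0, 10, 8, 12, 13, 3]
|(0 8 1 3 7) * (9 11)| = 10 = |(0 8 1 3 7)(9 11)|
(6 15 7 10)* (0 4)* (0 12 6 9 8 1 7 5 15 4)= (1 7 10 9 8)(4 12 6)(5 15)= [0, 7, 2, 3, 12, 15, 4, 10, 1, 8, 9, 11, 6, 13, 14, 5]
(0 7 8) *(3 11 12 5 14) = (0 7 8)(3 11 12 5 14) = [7, 1, 2, 11, 4, 14, 6, 8, 0, 9, 10, 12, 5, 13, 3]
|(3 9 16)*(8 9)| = |(3 8 9 16)| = 4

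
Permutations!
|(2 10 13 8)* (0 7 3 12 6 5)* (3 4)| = 28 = |(0 7 4 3 12 6 5)(2 10 13 8)|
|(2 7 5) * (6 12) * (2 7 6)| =|(2 6 12)(5 7)| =6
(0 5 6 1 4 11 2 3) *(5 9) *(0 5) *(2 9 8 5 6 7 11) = (0 8 5 7 11 9)(1 4 2 3 6) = [8, 4, 3, 6, 2, 7, 1, 11, 5, 0, 10, 9]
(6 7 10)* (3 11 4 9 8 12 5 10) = (3 11 4 9 8 12 5 10 6 7) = [0, 1, 2, 11, 9, 10, 7, 3, 12, 8, 6, 4, 5]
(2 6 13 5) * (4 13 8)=(2 6 8 4 13 5)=[0, 1, 6, 3, 13, 2, 8, 7, 4, 9, 10, 11, 12, 5]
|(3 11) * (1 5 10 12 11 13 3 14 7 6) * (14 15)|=18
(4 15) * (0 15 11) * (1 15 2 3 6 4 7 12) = (0 2 3 6 4 11)(1 15 7 12) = [2, 15, 3, 6, 11, 5, 4, 12, 8, 9, 10, 0, 1, 13, 14, 7]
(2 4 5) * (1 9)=(1 9)(2 4 5)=[0, 9, 4, 3, 5, 2, 6, 7, 8, 1]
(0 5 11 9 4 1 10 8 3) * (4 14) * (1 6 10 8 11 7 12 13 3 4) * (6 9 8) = (0 5 7 12 13 3)(1 6 10 11 8 4 9 14) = [5, 6, 2, 0, 9, 7, 10, 12, 4, 14, 11, 8, 13, 3, 1]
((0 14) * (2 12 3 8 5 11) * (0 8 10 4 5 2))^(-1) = (0 11 5 4 10 3 12 2 8 14)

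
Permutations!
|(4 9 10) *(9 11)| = |(4 11 9 10)| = 4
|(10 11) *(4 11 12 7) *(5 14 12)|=|(4 11 10 5 14 12 7)|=7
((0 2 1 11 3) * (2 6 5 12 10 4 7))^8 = (0 1 4 5 3 2 10 6 11 7 12)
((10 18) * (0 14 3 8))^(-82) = ((0 14 3 8)(10 18))^(-82) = (18)(0 3)(8 14)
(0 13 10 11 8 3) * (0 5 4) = (0 13 10 11 8 3 5 4) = [13, 1, 2, 5, 0, 4, 6, 7, 3, 9, 11, 8, 12, 10]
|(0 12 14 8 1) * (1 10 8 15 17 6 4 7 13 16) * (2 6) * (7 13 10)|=33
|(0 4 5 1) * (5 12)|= 5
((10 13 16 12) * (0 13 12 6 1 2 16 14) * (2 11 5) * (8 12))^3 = (1 2)(5 6)(11 16)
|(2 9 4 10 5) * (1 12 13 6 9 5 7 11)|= 18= |(1 12 13 6 9 4 10 7 11)(2 5)|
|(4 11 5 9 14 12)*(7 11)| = |(4 7 11 5 9 14 12)| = 7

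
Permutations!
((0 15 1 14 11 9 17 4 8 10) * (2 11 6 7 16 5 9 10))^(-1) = ((0 15 1 14 6 7 16 5 9 17 4 8 2 11 10))^(-1) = (0 10 11 2 8 4 17 9 5 16 7 6 14 1 15)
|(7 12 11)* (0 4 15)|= |(0 4 15)(7 12 11)|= 3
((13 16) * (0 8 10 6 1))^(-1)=((0 8 10 6 1)(13 16))^(-1)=(0 1 6 10 8)(13 16)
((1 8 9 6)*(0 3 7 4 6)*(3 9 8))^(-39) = (0 9)(1 3 7 4 6)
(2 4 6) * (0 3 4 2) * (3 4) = (0 4 6) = [4, 1, 2, 3, 6, 5, 0]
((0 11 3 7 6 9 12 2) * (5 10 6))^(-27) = (0 7 6 2 3 10 12 11 5 9) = ((0 11 3 7 5 10 6 9 12 2))^(-27)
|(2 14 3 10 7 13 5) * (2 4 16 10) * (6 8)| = |(2 14 3)(4 16 10 7 13 5)(6 8)| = 6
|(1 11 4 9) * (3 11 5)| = |(1 5 3 11 4 9)| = 6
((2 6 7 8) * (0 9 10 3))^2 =((0 9 10 3)(2 6 7 8))^2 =(0 10)(2 7)(3 9)(6 8)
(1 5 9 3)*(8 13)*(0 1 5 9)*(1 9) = (0 9 3 5)(8 13) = [9, 1, 2, 5, 4, 0, 6, 7, 13, 3, 10, 11, 12, 8]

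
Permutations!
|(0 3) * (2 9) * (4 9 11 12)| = 10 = |(0 3)(2 11 12 4 9)|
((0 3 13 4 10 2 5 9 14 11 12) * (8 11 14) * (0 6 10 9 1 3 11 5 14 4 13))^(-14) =((0 11 12 6 10 2 14 4 9 8 5 1 3))^(-14) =(0 3 1 5 8 9 4 14 2 10 6 12 11)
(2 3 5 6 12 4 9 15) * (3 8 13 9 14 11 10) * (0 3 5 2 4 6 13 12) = (0 3 2 8 12 6)(4 14 11 10 5 13 9 15) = [3, 1, 8, 2, 14, 13, 0, 7, 12, 15, 5, 10, 6, 9, 11, 4]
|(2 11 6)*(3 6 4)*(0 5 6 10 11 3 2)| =|(0 5 6)(2 3 10 11 4)| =15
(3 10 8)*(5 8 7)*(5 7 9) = (3 10 9 5 8) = [0, 1, 2, 10, 4, 8, 6, 7, 3, 5, 9]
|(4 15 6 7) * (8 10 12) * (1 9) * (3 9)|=|(1 3 9)(4 15 6 7)(8 10 12)|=12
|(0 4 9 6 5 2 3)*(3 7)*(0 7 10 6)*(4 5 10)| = 10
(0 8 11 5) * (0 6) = (0 8 11 5 6) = [8, 1, 2, 3, 4, 6, 0, 7, 11, 9, 10, 5]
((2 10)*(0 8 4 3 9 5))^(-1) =(0 5 9 3 4 8)(2 10)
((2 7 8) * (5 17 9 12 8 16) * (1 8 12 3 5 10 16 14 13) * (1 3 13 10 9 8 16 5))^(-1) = (1 3 13 9 16)(2 8 17 5 10 14 7)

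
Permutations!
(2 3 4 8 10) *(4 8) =(2 3 8 10) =[0, 1, 3, 8, 4, 5, 6, 7, 10, 9, 2]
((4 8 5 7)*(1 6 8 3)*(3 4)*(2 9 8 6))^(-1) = ((1 2 9 8 5 7 3))^(-1) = (1 3 7 5 8 9 2)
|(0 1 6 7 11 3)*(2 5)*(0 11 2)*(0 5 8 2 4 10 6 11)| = |(0 1 11 3)(2 8)(4 10 6 7)| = 4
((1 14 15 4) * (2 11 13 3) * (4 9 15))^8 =(15)(1 4 14)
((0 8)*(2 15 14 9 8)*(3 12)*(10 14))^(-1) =((0 2 15 10 14 9 8)(3 12))^(-1) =(0 8 9 14 10 15 2)(3 12)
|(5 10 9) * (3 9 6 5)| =6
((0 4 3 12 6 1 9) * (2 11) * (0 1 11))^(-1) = ((0 4 3 12 6 11 2)(1 9))^(-1) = (0 2 11 6 12 3 4)(1 9)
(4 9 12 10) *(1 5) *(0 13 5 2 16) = (0 13 5 1 2 16)(4 9 12 10) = [13, 2, 16, 3, 9, 1, 6, 7, 8, 12, 4, 11, 10, 5, 14, 15, 0]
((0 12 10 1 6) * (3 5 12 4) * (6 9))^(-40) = ((0 4 3 5 12 10 1 9 6))^(-40) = (0 10 4 1 3 9 5 6 12)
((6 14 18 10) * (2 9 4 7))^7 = ((2 9 4 7)(6 14 18 10))^7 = (2 7 4 9)(6 10 18 14)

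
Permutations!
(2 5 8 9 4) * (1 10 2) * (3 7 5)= (1 10 2 3 7 5 8 9 4)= [0, 10, 3, 7, 1, 8, 6, 5, 9, 4, 2]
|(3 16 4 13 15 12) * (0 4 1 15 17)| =20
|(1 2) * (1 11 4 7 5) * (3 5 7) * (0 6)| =|(0 6)(1 2 11 4 3 5)| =6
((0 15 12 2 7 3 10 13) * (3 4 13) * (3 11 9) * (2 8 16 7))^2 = ((0 15 12 8 16 7 4 13)(3 10 11 9))^2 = (0 12 16 4)(3 11)(7 13 15 8)(9 10)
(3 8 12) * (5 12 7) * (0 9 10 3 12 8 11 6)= (12)(0 9 10 3 11 6)(5 8 7)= [9, 1, 2, 11, 4, 8, 0, 5, 7, 10, 3, 6, 12]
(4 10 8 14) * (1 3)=(1 3)(4 10 8 14)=[0, 3, 2, 1, 10, 5, 6, 7, 14, 9, 8, 11, 12, 13, 4]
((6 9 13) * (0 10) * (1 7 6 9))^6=((0 10)(1 7 6)(9 13))^6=(13)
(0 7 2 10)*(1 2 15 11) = (0 7 15 11 1 2 10) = [7, 2, 10, 3, 4, 5, 6, 15, 8, 9, 0, 1, 12, 13, 14, 11]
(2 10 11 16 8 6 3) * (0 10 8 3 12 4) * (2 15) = (0 10 11 16 3 15 2 8 6 12 4) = [10, 1, 8, 15, 0, 5, 12, 7, 6, 9, 11, 16, 4, 13, 14, 2, 3]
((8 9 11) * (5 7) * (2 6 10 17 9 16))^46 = ((2 6 10 17 9 11 8 16)(5 7))^46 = (2 8 9 10)(6 16 11 17)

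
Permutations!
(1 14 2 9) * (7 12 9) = (1 14 2 7 12 9) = [0, 14, 7, 3, 4, 5, 6, 12, 8, 1, 10, 11, 9, 13, 2]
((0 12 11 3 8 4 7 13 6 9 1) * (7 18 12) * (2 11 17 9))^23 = (0 18 2 1 4 6 9 8 13 17 3 7 12 11)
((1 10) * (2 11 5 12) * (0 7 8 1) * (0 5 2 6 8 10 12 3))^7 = ((0 7 10 5 3)(1 12 6 8)(2 11))^7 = (0 10 3 7 5)(1 8 6 12)(2 11)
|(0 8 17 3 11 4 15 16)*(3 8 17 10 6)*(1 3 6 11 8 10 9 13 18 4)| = |(0 17 10 11 1 3 8 9 13 18 4 15 16)| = 13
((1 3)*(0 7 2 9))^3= ((0 7 2 9)(1 3))^3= (0 9 2 7)(1 3)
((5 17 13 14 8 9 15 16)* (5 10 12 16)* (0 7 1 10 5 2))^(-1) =((0 7 1 10 12 16 5 17 13 14 8 9 15 2))^(-1) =(0 2 15 9 8 14 13 17 5 16 12 10 1 7)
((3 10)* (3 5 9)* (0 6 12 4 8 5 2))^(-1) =(0 2 10 3 9 5 8 4 12 6)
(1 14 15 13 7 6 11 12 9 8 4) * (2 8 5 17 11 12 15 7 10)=(1 14 7 6 12 9 5 17 11 15 13 10 2 8 4)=[0, 14, 8, 3, 1, 17, 12, 6, 4, 5, 2, 15, 9, 10, 7, 13, 16, 11]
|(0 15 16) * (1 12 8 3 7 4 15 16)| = 14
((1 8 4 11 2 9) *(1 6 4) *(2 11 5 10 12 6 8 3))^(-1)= (1 8 9 2 3)(4 6 12 10 5)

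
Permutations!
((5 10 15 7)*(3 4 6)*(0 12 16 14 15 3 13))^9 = (0 4 5 14)(3 7 16 13)(6 10 15 12)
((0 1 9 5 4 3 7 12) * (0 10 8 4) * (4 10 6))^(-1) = ((0 1 9 5)(3 7 12 6 4)(8 10))^(-1) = (0 5 9 1)(3 4 6 12 7)(8 10)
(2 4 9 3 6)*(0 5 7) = (0 5 7)(2 4 9 3 6) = [5, 1, 4, 6, 9, 7, 2, 0, 8, 3]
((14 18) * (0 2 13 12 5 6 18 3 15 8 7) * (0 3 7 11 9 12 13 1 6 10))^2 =(0 1 18 7 15 11 12 10 2 6 14 3 8 9 5)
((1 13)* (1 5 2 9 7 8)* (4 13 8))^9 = (1 8)(2 4)(5 7)(9 13)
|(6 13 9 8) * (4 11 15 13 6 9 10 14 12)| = 14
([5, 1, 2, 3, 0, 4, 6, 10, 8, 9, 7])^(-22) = (10)(0 4 5)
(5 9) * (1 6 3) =(1 6 3)(5 9) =[0, 6, 2, 1, 4, 9, 3, 7, 8, 5]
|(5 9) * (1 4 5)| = 4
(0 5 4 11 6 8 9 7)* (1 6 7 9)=(0 5 4 11 7)(1 6 8)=[5, 6, 2, 3, 11, 4, 8, 0, 1, 9, 10, 7]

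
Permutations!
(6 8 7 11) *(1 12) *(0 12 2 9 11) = (0 12 1 2 9 11 6 8 7) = [12, 2, 9, 3, 4, 5, 8, 0, 7, 11, 10, 6, 1]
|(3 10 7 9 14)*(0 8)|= 10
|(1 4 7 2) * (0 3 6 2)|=7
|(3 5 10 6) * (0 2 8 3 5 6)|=|(0 2 8 3 6 5 10)|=7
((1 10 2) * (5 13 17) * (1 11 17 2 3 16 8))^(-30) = ((1 10 3 16 8)(2 11 17 5 13))^(-30) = (17)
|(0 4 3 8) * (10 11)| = |(0 4 3 8)(10 11)| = 4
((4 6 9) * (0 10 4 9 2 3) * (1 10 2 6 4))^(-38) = ((0 2 3)(1 10))^(-38) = (10)(0 2 3)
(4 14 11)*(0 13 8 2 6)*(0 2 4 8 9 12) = (0 13 9 12)(2 6)(4 14 11 8) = [13, 1, 6, 3, 14, 5, 2, 7, 4, 12, 10, 8, 0, 9, 11]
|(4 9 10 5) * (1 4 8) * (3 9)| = 7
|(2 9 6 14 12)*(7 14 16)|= 7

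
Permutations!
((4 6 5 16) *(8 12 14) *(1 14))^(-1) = (1 12 8 14)(4 16 5 6)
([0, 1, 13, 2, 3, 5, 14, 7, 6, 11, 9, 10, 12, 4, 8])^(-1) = [0, 1, 3, 4, 13, 5, 8, 7, 14, 10, 11, 9, 12, 2, 6]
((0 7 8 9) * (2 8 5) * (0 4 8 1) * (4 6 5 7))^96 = (9)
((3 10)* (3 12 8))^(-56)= (12)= ((3 10 12 8))^(-56)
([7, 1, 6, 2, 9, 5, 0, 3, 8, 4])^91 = (0 7 3 2 6)(4 9)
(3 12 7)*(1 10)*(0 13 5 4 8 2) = (0 13 5 4 8 2)(1 10)(3 12 7) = [13, 10, 0, 12, 8, 4, 6, 3, 2, 9, 1, 11, 7, 5]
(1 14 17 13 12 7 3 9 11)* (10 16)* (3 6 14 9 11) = [0, 9, 2, 11, 4, 5, 14, 6, 8, 3, 16, 1, 7, 12, 17, 15, 10, 13] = (1 9 3 11)(6 14 17 13 12 7)(10 16)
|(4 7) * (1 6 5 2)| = 4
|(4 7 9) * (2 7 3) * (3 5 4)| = 4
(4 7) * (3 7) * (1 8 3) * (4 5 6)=[0, 8, 2, 7, 1, 6, 4, 5, 3]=(1 8 3 7 5 6 4)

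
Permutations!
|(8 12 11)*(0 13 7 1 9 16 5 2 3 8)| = 12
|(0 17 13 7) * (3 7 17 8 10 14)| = 6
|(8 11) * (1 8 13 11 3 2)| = 4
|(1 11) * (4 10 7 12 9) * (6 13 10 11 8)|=10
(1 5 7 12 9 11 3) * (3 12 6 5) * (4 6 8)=(1 3)(4 6 5 7 8)(9 11 12)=[0, 3, 2, 1, 6, 7, 5, 8, 4, 11, 10, 12, 9]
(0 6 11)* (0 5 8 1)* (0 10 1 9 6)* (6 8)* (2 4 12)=(1 10)(2 4 12)(5 6 11)(8 9)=[0, 10, 4, 3, 12, 6, 11, 7, 9, 8, 1, 5, 2]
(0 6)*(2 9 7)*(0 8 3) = (0 6 8 3)(2 9 7) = [6, 1, 9, 0, 4, 5, 8, 2, 3, 7]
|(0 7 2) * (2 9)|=|(0 7 9 2)|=4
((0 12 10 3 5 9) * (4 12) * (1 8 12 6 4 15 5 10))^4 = (15)(1 8 12)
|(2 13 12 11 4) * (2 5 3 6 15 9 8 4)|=28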